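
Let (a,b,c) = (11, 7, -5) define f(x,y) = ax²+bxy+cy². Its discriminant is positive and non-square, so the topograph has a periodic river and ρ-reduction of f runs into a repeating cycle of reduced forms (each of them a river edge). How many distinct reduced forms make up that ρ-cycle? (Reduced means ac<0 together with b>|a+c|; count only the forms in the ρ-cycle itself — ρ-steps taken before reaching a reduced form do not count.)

D = 269, ⌊√D⌋ = 16
river: ρ → (-5,13,5)
river: ρ → (5,7,-11)
river: ρ → (-11,15,1)
river: ρ → (1,15,-11)
river: ρ → (-11,7,5)
river: ρ → (5,13,-5)
river: ρ → (-5,7,11)
river: ρ → (11,15,-1)
river: ρ → (-1,15,11)
river: ρ → (11,7,-5)
ρ-cycle length = 10 (tail of 0 descent steps not counted)

10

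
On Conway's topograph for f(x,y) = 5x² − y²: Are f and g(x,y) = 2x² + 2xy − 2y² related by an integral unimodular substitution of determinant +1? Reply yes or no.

D₁ = 20, D₂ = 20
river cycle of f (length 2): (-1, 4, 1), (1, 4, -1)
river cycle of g (length 2): (-2, 2, 2), (2, 2, -2)
cycles differ ⇒ inequivalent

no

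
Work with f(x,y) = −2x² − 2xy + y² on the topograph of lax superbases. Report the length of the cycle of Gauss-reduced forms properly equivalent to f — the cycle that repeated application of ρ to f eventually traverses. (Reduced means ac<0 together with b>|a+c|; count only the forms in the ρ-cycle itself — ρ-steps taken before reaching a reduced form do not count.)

D = 12, ⌊√D⌋ = 3
descent: ρ → (1,2,-2)  [lands on river]
river: ρ → (-2,2,1)
ρ-cycle length = 2 (tail of 1 descent step not counted)

2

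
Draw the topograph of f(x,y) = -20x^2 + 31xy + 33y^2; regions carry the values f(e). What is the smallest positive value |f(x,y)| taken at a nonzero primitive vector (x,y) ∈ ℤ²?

river: ρ → (33,35,-18)
river: ρ → (-18,37,31)
river: ρ → (31,25,-24)
river: ρ → (-24,23,32)
river: ρ → (32,41,-15)
river: ρ → (-15,49,20)
river: ρ → (20,31,-33)
river: ρ → (-33,35,18)
river: ρ → (18,37,-31)
river: ρ → (-31,25,24)
river: ρ → (24,23,-32)
river: ρ → (-32,41,15)
river: ρ → (15,49,-20)
river: ρ → (-20,31,33)
closes: descent 0, river 14
min |a| on river = 15

15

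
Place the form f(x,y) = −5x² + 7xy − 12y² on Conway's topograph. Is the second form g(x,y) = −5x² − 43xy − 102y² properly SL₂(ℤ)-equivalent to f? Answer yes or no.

D₁ = -191, D₂ = -191
f is negative-definite; reduce −f:
−f: translate: b→3 (≡-7 mod 10), so (5,-7,12)→(5,3,10)
−f: reduced (well bottom): (5,3,10) with a≤c, −a<b≤a
flip sign back: reduced form of f is (-5,-3,-10)
g is negative-definite; reduce −g:
−g: translate: b→3 (≡43 mod 10), so (5,43,102)→(5,3,10)
−g: reduced (well bottom): (5,3,10) with a≤c, −a<b≤a
flip sign back: reduced form of g is (-5,-3,-10)
reduced forms (-5, -3, -10) vs (-5, -3, -10) ⇒ equivalent

yes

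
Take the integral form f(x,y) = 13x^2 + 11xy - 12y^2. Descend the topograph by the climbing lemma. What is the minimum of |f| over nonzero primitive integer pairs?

river: ρ → (-12,13,12)
river: ρ → (12,11,-13)
river: ρ → (-13,15,10)
river: ρ → (10,25,-3)
river: ρ → (-3,23,18)
river: ρ → (18,13,-8)
river: ρ → (-8,19,12)
river: ρ → (12,5,-15)
river: ρ → (-15,25,2)
river: ρ → (2,27,-2)
river: ρ → (-2,25,15)
river: ρ → (15,5,-12)
river: ρ → (-12,19,8)
river: ρ → (8,13,-18)
river: ρ → (-18,23,3)
river: ρ → (3,25,-10)
river: ρ → (-10,15,13)
river: ρ → (13,11,-12)
closes: descent 0, river 18
min |a| on river = 2

2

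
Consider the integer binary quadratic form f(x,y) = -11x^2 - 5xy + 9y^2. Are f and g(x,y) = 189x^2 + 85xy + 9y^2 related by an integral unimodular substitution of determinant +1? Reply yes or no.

D₁ = 421, D₂ = 421
river cycle of f (length 26): (9, 5, -11), (-11, 17, 3), (3, 19, -5), (-5, 11, 15), (15, 19, -1), (-1, 19, 15), (15, 11, -5), (-5, 19, 3), (3, 17, -11), (-11, 5, 9), … (16 more)
river cycle of g (length 26): (9, 5, -11), (-11, 17, 3), (3, 19, -5), (-5, 11, 15), (15, 19, -1), (-1, 19, 15), (15, 11, -5), (-5, 19, 3), (3, 17, -11), (-11, 5, 9), … (16 more)
cycles coincide ⇒ equivalent

yes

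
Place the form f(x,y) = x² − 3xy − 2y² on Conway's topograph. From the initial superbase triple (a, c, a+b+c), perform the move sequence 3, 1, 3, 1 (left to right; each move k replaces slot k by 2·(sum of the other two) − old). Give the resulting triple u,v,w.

start (1,-2,-4) = (f(1,0),f(0,1),f(1,1))
replace slot 3: 2·(1+(-2)) − (-4) = 2 → (1,-2,2)
replace slot 1: 2·((-2)+2) − 1 = -1 → (-1,-2,2)
replace slot 3: 2·((-1)+(-2)) − 2 = -8 → (-1,-2,-8)
replace slot 1: 2·((-2)+(-8)) − (-1) = -19 → (-19,-2,-8)

-19,-2,-8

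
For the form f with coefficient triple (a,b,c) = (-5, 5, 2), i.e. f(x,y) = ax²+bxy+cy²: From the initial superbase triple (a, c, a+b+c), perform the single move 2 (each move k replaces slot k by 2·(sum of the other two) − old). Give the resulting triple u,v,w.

start (-5,2,2) = (f(1,0),f(0,1),f(1,1))
replace slot 2: 2·((-5)+2) − 2 = -8 → (-5,-8,2)

-5,-8,2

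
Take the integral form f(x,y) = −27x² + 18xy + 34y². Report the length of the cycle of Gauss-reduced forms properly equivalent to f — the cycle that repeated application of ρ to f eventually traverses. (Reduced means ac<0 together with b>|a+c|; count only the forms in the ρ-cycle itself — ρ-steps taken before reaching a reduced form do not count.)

D = 3996, ⌊√D⌋ = 63
river: ρ → (34,50,-11)
river: ρ → (-11,60,9)
river: ρ → (9,48,-47)
river: ρ → (-47,46,10)
river: ρ → (10,54,-27)
river: ρ → (-27,54,10)
river: ρ → (10,46,-47)
river: ρ → (-47,48,9)
river: ρ → (9,60,-11)
river: ρ → (-11,50,34)
river: ρ → (34,18,-27)
river: ρ → (-27,36,25)
river: ρ → (25,14,-38)
river: ρ → (-38,62,1)
river: ρ → (1,62,-38)
river: ρ → (-38,14,25)
river: ρ → (25,36,-27)
river: ρ → (-27,18,34)
ρ-cycle length = 18 (tail of 0 descent steps not counted)

18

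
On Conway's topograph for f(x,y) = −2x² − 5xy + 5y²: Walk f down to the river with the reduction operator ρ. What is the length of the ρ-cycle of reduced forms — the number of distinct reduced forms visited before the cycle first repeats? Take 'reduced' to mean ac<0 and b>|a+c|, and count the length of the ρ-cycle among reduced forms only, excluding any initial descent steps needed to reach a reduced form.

D = 65, ⌊√D⌋ = 8
descent: ρ → (5,5,-2)  [lands on river]
river: ρ → (-2,7,2)
river: ρ → (2,5,-5)
river: ρ → (-5,5,2)
river: ρ → (2,7,-2)
river: ρ → (-2,5,5)
ρ-cycle length = 6 (tail of 1 descent step not counted)

6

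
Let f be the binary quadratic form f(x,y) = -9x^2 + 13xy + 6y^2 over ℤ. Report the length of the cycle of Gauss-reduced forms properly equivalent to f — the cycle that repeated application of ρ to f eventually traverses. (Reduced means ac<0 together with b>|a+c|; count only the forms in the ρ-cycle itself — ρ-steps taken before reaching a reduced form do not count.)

D = 385, ⌊√D⌋ = 19
river: ρ → (6,11,-11)
river: ρ → (-11,11,6)
river: ρ → (6,13,-9)
river: ρ → (-9,5,10)
river: ρ → (10,15,-4)
river: ρ → (-4,17,6)
river: ρ → (6,19,-1)
river: ρ → (-1,19,6)
river: ρ → (6,17,-4)
river: ρ → (-4,15,10)
river: ρ → (10,5,-9)
river: ρ → (-9,13,6)
ρ-cycle length = 12 (tail of 0 descent steps not counted)

12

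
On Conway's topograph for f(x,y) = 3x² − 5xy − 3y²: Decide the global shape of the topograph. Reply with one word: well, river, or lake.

D = b²−4ac = (-5)² − 4·3·(-3) = 61
D > 0 non-square ⇒ indefinite ⇒ periodic river

river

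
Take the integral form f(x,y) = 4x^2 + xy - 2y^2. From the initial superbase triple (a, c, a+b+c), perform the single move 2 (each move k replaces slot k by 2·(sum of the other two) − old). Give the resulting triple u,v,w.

start (4,-2,3) = (f(1,0),f(0,1),f(1,1))
replace slot 2: 2·(4+3) − (-2) = 16 → (4,16,3)

4,16,3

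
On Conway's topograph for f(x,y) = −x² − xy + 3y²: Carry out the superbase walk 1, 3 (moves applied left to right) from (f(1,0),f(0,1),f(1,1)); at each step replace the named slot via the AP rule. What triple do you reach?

start (-1,3,1) = (f(1,0),f(0,1),f(1,1))
replace slot 1: 2·(3+1) − (-1) = 9 → (9,3,1)
replace slot 3: 2·(9+3) − 1 = 23 → (9,3,23)

9,3,23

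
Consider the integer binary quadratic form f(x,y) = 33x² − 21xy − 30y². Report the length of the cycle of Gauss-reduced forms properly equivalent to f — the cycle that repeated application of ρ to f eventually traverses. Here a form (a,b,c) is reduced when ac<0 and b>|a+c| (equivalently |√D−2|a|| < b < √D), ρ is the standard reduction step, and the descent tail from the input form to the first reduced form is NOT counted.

D = 4401, ⌊√D⌋ = 66
descent: ρ → (-30,21,33)  [lands on river]
river: ρ → (33,45,-18)
river: ρ → (-18,63,6)
river: ρ → (6,57,-48)
river: ρ → (-48,39,15)
river: ρ → (15,51,-30)
river: ρ → (-30,9,36)
river: ρ → (36,63,-3)
river: ρ → (-3,63,36)
river: ρ → (36,9,-30)
river: ρ → (-30,51,15)
river: ρ → (15,39,-48)
river: ρ → (-48,57,6)
river: ρ → (6,63,-18)
river: ρ → (-18,45,33)
river: ρ → (33,21,-30)
river: ρ → (-30,39,24)
river: ρ → (24,57,-12)
river: ρ → (-12,63,9)
river: ρ → (9,63,-12)
river: ρ → (-12,57,24)
river: ρ → (24,39,-30)
ρ-cycle length = 22 (tail of 1 descent step not counted)

22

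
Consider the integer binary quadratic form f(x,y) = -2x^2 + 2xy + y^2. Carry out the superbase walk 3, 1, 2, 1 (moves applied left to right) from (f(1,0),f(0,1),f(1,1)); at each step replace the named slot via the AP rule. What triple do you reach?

start (-2,1,1) = (f(1,0),f(0,1),f(1,1))
replace slot 3: 2·((-2)+1) − 1 = -3 → (-2,1,-3)
replace slot 1: 2·(1+(-3)) − (-2) = -2 → (-2,1,-3)
replace slot 2: 2·((-2)+(-3)) − 1 = -11 → (-2,-11,-3)
replace slot 1: 2·((-11)+(-3)) − (-2) = -26 → (-26,-11,-3)

-26,-11,-3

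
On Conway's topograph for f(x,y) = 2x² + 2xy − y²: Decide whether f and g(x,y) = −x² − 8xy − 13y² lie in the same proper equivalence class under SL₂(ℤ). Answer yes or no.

D₁ = 12, D₂ = 12
river cycle of f (length 2): (-1, 2, 2), (2, 2, -1)
river cycle of g (length 2): (-1, 2, 2), (2, 2, -1)
cycles coincide ⇒ equivalent

yes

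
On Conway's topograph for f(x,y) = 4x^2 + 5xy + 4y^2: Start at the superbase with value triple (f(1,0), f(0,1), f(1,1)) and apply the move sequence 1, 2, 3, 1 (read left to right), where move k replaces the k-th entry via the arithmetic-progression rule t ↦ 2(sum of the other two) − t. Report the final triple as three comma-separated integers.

start (4,4,13) = (f(1,0),f(0,1),f(1,1))
replace slot 1: 2·(4+13) − 4 = 30 → (30,4,13)
replace slot 2: 2·(30+13) − 4 = 82 → (30,82,13)
replace slot 3: 2·(30+82) − 13 = 211 → (30,82,211)
replace slot 1: 2·(82+211) − 30 = 556 → (556,82,211)

556,82,211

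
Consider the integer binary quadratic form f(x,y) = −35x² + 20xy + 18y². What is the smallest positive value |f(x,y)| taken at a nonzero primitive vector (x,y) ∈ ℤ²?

river: ρ → (18,52,-3)
river: ρ → (-3,50,35)
river: ρ → (35,20,-18)
river: ρ → (-18,52,3)
river: ρ → (3,50,-35)
river: ρ → (-35,20,18)
closes: descent 0, river 6
min |a| on river = 3

3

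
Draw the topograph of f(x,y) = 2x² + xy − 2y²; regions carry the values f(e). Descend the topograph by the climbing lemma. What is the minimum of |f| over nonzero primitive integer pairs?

river: ρ → (-2,3,1)
river: ρ → (1,3,-2)
river: ρ → (-2,1,2)
river: ρ → (2,3,-1)
river: ρ → (-1,3,2)
river: ρ → (2,1,-2)
closes: descent 0, river 6
min |a| on river = 1

1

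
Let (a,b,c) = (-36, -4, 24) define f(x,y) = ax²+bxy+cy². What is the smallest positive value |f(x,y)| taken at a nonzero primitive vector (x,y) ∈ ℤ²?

descent: ρ → (24,52,-8)  [lands on river]
river: ρ → (-8,44,48)
river: ρ → (48,52,-4)
river: ρ → (-4,52,48)
river: ρ → (48,44,-8)
river: ρ → (-8,52,24)
river: ρ → (24,44,-16)
river: ρ → (-16,52,12)
river: ρ → (12,44,-32)
river: ρ → (-32,20,24)
river: ρ → (24,28,-28)
river: ρ → (-28,28,24)
river: ρ → (24,20,-32)
river: ρ → (-32,44,12)
river: ρ → (12,52,-16)
river: ρ → (-16,44,24)
closes: descent 1, river 16
min |a| on river = 4

4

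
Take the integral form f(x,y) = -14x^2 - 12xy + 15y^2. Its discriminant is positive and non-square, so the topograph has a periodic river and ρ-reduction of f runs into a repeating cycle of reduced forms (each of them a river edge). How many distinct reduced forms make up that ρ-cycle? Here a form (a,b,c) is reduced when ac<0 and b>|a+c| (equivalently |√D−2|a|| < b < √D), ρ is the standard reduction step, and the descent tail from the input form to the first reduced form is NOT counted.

D = 984, ⌊√D⌋ = 31
descent: ρ → (15,12,-14)  [lands on river]
river: ρ → (-14,16,13)
river: ρ → (13,10,-17)
river: ρ → (-17,24,6)
river: ρ → (6,24,-17)
river: ρ → (-17,10,13)
river: ρ → (13,16,-14)
river: ρ → (-14,12,15)
river: ρ → (15,18,-11)
river: ρ → (-11,26,7)
river: ρ → (7,30,-3)
river: ρ → (-3,30,7)
river: ρ → (7,26,-11)
river: ρ → (-11,18,15)
ρ-cycle length = 14 (tail of 1 descent step not counted)

14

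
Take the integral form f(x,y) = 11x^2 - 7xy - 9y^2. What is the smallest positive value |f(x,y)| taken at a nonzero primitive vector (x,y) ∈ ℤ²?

descent: ρ → (-9,7,11)  [lands on river]
river: ρ → (11,15,-5)
river: ρ → (-5,15,11)
river: ρ → (11,7,-9)
river: ρ → (-9,11,9)
river: ρ → (9,7,-11)
river: ρ → (-11,15,5)
river: ρ → (5,15,-11)
river: ρ → (-11,7,9)
river: ρ → (9,11,-9)
closes: descent 1, river 10
min |a| on river = 5

5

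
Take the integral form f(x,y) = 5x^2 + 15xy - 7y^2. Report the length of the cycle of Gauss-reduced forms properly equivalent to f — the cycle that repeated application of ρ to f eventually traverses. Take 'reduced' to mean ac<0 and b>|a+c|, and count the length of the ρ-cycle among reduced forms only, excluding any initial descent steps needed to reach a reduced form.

D = 365, ⌊√D⌋ = 19
river: ρ → (-7,13,7)
river: ρ → (7,15,-5)
river: ρ → (-5,15,7)
river: ρ → (7,13,-7)
river: ρ → (-7,15,5)
river: ρ → (5,15,-7)
ρ-cycle length = 6 (tail of 0 descent steps not counted)

6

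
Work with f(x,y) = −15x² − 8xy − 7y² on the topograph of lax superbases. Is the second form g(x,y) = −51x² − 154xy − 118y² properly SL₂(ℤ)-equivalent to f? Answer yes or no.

D₁ = -356, D₂ = -356
f is negative-definite; reduce −f:
−f: flip: (15,8,7)→(7,-8,15)
−f: translate: b→6 (≡-8 mod 14), so (7,-8,15)→(7,6,14)
−f: reduced (well bottom): (7,6,14) with a≤c, −a<b≤a
flip sign back: reduced form of f is (-7,-6,-14)
g is negative-definite; reduce −g:
−g: translate: b→-50 (≡154 mod 102), so (51,154,118)→(51,-50,14)
−g: flip: (51,-50,14)→(14,50,51)
−g: translate: b→-6 (≡50 mod 28), so (14,50,51)→(14,-6,7)
−g: flip: (14,-6,7)→(7,6,14)
−g: reduced (well bottom): (7,6,14) with a≤c, −a<b≤a
flip sign back: reduced form of g is (-7,-6,-14)
reduced forms (-7, -6, -14) vs (-7, -6, -14) ⇒ equivalent

yes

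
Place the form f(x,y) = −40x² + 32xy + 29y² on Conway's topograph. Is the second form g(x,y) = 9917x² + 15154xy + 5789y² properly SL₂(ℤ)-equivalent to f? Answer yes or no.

D₁ = 5664, D₂ = 5664
river cycle of f (length 14): (29, 26, -43), (-43, 60, 12), (12, 60, -43), (-43, 26, 29), (29, 32, -40), (-40, 48, 21), (21, 36, -52), (-52, 68, 5), (5, 72, -24), (-24, 72, 5), … (4 more)
river cycle of g (length 14): (29, 26, -43), (-43, 60, 12), (12, 60, -43), (-43, 26, 29), (29, 32, -40), (-40, 48, 21), (21, 36, -52), (-52, 68, 5), (5, 72, -24), (-24, 72, 5), … (4 more)
cycles coincide ⇒ equivalent

yes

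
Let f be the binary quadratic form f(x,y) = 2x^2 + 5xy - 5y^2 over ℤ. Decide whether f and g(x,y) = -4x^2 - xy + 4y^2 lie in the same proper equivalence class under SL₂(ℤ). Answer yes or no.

D₁ = 65, D₂ = 65
river cycle of f (length 6): (-5, 5, 2), (2, 7, -2), (-2, 5, 5), (5, 5, -2), (-2, 7, 2), (2, 5, -5)
river cycle of g (length 6): (4, 1, -4), (-4, 7, 1), (1, 7, -4), (-4, 1, 4), (4, 7, -1), (-1, 7, 4)
cycles differ ⇒ inequivalent

no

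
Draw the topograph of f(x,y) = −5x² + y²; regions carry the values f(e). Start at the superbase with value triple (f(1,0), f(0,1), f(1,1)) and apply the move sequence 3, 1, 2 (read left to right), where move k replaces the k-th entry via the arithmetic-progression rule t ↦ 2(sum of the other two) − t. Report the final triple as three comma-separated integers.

start (-5,1,-4) = (f(1,0),f(0,1),f(1,1))
replace slot 3: 2·((-5)+1) − (-4) = -4 → (-5,1,-4)
replace slot 1: 2·(1+(-4)) − (-5) = -1 → (-1,1,-4)
replace slot 2: 2·((-1)+(-4)) − 1 = -11 → (-1,-11,-4)

-1,-11,-4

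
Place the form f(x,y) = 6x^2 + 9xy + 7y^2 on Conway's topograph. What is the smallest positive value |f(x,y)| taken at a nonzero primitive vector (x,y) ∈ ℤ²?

translate: b→-3 (≡9 mod 12), so (6,9,7)→(6,-3,4)
flip: (6,-3,4)→(4,3,6)
reduced (well bottom): (4,3,6) with a≤c, −a<b≤a
well minimum = a = 4

4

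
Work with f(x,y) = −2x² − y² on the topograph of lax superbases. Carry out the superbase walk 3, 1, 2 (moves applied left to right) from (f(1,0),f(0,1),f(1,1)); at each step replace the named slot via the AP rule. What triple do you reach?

start (-2,-1,-3) = (f(1,0),f(0,1),f(1,1))
replace slot 3: 2·((-2)+(-1)) − (-3) = -3 → (-2,-1,-3)
replace slot 1: 2·((-1)+(-3)) − (-2) = -6 → (-6,-1,-3)
replace slot 2: 2·((-6)+(-3)) − (-1) = -17 → (-6,-17,-3)

-6,-17,-3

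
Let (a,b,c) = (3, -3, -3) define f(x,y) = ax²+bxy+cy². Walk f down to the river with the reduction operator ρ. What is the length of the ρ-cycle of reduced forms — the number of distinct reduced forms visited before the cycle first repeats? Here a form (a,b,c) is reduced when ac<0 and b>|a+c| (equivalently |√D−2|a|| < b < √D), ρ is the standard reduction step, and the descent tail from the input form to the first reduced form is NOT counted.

D = 45, ⌊√D⌋ = 6
descent: ρ → (-3,3,3)  [lands on river]
river: ρ → (3,3,-3)
ρ-cycle length = 2 (tail of 1 descent step not counted)

2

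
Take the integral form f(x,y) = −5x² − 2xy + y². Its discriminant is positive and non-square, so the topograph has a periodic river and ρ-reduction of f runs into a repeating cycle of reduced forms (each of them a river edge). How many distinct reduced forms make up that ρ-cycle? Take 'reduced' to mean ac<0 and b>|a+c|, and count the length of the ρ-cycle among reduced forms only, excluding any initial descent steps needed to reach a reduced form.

D = 24, ⌊√D⌋ = 4
descent: ρ → (1,4,-2)  [lands on river]
river: ρ → (-2,4,1)
ρ-cycle length = 2 (tail of 1 descent step not counted)

2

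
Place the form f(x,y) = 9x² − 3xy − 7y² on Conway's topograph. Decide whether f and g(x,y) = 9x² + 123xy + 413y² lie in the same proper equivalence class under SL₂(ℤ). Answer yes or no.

D₁ = 261, D₂ = 261
river cycle of f (length 8): (-7, 3, 9), (9, 15, -1), (-1, 15, 9), (9, 3, -7), (-7, 11, 5), (5, 9, -9), (-9, 9, 5), (5, 11, -7)
river cycle of g (length 8): (9, 15, -1), (-1, 15, 9), (9, 3, -7), (-7, 11, 5), (5, 9, -9), (-9, 9, 5), (5, 11, -7), (-7, 3, 9)
cycles coincide ⇒ equivalent

yes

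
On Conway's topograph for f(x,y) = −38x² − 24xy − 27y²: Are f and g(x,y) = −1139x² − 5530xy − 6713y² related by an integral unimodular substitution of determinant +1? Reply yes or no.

D₁ = -3528, D₂ = -3528
f is negative-definite; reduce −f:
−f: flip: (38,24,27)→(27,-24,38)
−f: reduced (well bottom): (27,-24,38) with a≤c, −a<b≤a
flip sign back: reduced form of f is (-27,24,-38)
g is negative-definite; reduce −g:
−g: translate: b→974 (≡5530 mod 2278), so (1139,5530,6713)→(1139,974,209)
−g: flip: (1139,974,209)→(209,-974,1139)
−g: translate: b→-138 (≡-974 mod 418), so (209,-974,1139)→(209,-138,27)
−g: flip: (209,-138,27)→(27,138,209)
−g: translate: b→-24 (≡138 mod 54), so (27,138,209)→(27,-24,38)
−g: reduced (well bottom): (27,-24,38) with a≤c, −a<b≤a
flip sign back: reduced form of g is (-27,24,-38)
reduced forms (-27, 24, -38) vs (-27, 24, -38) ⇒ equivalent

yes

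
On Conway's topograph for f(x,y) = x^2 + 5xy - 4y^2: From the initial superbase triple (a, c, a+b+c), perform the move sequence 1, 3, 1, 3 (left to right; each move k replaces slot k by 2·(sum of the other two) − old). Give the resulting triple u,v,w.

start (1,-4,2) = (f(1,0),f(0,1),f(1,1))
replace slot 1: 2·((-4)+2) − 1 = -5 → (-5,-4,2)
replace slot 3: 2·((-5)+(-4)) − 2 = -20 → (-5,-4,-20)
replace slot 1: 2·((-4)+(-20)) − (-5) = -43 → (-43,-4,-20)
replace slot 3: 2·((-43)+(-4)) − (-20) = -74 → (-43,-4,-74)

-43,-4,-74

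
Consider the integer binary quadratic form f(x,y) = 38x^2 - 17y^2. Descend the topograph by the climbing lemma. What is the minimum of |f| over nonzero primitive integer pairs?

descent: ρ → (-17,34,21)  [lands on river]
river: ρ → (21,50,-1)
river: ρ → (-1,50,21)
river: ρ → (21,34,-17)
closes: descent 1, river 4
min |a| on river = 1

1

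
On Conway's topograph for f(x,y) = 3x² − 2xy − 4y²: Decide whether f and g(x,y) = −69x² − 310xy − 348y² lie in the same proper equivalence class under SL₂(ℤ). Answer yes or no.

D₁ = 52, D₂ = 52
river cycle of f (length 10): (-4, 2, 3), (3, 4, -3), (-3, 2, 4), (4, 6, -1), (-1, 6, 4), (4, 2, -3), (-3, 4, 3), (3, 2, -4), (-4, 6, 1), (1, 6, -4)
river cycle of g (length 10): (-4, 2, 3), (3, 4, -3), (-3, 2, 4), (4, 6, -1), (-1, 6, 4), (4, 2, -3), (-3, 4, 3), (3, 2, -4), (-4, 6, 1), (1, 6, -4)
cycles coincide ⇒ equivalent

yes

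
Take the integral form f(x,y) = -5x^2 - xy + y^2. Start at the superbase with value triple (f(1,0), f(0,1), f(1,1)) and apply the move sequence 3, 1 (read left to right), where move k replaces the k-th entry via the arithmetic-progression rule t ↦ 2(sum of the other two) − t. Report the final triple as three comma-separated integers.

start (-5,1,-5) = (f(1,0),f(0,1),f(1,1))
replace slot 3: 2·((-5)+1) − (-5) = -3 → (-5,1,-3)
replace slot 1: 2·(1+(-3)) − (-5) = 1 → (1,1,-3)

1,1,-3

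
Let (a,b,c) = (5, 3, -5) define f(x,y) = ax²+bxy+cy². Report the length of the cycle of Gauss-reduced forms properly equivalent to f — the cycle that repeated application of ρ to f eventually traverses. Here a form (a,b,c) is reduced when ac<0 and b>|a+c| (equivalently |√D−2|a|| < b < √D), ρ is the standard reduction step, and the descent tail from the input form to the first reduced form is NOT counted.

D = 109, ⌊√D⌋ = 10
river: ρ → (-5,7,3)
river: ρ → (3,5,-7)
river: ρ → (-7,9,1)
river: ρ → (1,9,-7)
river: ρ → (-7,5,3)
river: ρ → (3,7,-5)
river: ρ → (-5,3,5)
river: ρ → (5,7,-3)
river: ρ → (-3,5,7)
river: ρ → (7,9,-1)
river: ρ → (-1,9,7)
river: ρ → (7,5,-3)
river: ρ → (-3,7,5)
river: ρ → (5,3,-5)
ρ-cycle length = 14 (tail of 0 descent steps not counted)

14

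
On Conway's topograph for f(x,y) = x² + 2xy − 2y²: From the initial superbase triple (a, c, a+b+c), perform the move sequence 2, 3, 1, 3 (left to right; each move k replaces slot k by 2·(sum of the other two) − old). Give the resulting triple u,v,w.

start (1,-2,1) = (f(1,0),f(0,1),f(1,1))
replace slot 2: 2·(1+1) − (-2) = 6 → (1,6,1)
replace slot 3: 2·(1+6) − 1 = 13 → (1,6,13)
replace slot 1: 2·(6+13) − 1 = 37 → (37,6,13)
replace slot 3: 2·(37+6) − 13 = 73 → (37,6,73)

37,6,73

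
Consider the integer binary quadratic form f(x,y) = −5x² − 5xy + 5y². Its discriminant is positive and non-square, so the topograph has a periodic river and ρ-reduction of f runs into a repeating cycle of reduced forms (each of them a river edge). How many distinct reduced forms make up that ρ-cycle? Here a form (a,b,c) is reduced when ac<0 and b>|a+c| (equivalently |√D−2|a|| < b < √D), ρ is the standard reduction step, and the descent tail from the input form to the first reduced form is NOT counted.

D = 125, ⌊√D⌋ = 11
descent: ρ → (5,5,-5)  [lands on river]
river: ρ → (-5,5,5)
ρ-cycle length = 2 (tail of 1 descent step not counted)

2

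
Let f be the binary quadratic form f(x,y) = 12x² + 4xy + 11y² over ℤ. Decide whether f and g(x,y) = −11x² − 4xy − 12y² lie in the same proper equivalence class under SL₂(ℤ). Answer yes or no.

D₁ = -512, D₂ = -512
f: flip: (12,4,11)→(11,-4,12)
f: reduced (well bottom): (11,-4,12) with a≤c, −a<b≤a
g is negative-definite; reduce −g:
−g: reduced (well bottom): (11,4,12) with a≤c, −a<b≤a
flip sign back: reduced form of g is (-11,-4,-12)
reduced forms (11, -4, 12) vs (-11, -4, -12) ⇒ inequivalent

no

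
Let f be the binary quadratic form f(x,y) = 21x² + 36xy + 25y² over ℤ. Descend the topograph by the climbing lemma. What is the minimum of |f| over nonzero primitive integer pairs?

translate: b→-6 (≡36 mod 42), so (21,36,25)→(21,-6,10)
flip: (21,-6,10)→(10,6,21)
reduced (well bottom): (10,6,21) with a≤c, −a<b≤a
well minimum = a = 10

10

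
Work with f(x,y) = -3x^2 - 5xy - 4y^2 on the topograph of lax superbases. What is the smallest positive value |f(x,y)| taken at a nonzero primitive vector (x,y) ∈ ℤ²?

translate: b→-1 (≡5 mod 6), so (3,5,4)→(3,-1,2)
flip: (3,-1,2)→(2,1,3)
reduced (well bottom): (2,1,3) with a≤c, −a<b≤a
well minimum |f| = |-2| = 2 (negative-definite)

2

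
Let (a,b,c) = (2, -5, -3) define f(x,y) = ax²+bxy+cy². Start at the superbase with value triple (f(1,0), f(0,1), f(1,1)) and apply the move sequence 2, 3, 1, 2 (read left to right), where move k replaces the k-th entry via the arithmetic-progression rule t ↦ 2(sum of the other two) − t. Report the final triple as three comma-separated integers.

start (2,-3,-6) = (f(1,0),f(0,1),f(1,1))
replace slot 2: 2·(2+(-6)) − (-3) = -5 → (2,-5,-6)
replace slot 3: 2·(2+(-5)) − (-6) = 0 → (2,-5,0)
replace slot 1: 2·((-5)+0) − 2 = -12 → (-12,-5,0)
replace slot 2: 2·((-12)+0) − (-5) = -19 → (-12,-19,0)

-12,-19,0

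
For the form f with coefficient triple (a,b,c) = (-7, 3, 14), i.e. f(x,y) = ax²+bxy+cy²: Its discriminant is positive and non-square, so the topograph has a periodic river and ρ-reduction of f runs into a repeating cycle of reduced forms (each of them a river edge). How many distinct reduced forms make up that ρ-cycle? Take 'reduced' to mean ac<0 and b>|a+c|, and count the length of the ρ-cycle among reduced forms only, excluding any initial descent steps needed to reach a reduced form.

D = 401, ⌊√D⌋ = 20
descent: ρ → (14,-3,-7)
descent: ρ → (-7,17,4)  [lands on river]
river: ρ → (4,15,-11)
river: ρ → (-11,7,8)
river: ρ → (8,9,-10)
river: ρ → (-10,11,7)
river: ρ → (7,17,-4)
river: ρ → (-4,15,11)
river: ρ → (11,7,-8)
river: ρ → (-8,9,10)
river: ρ → (10,11,-7)
ρ-cycle length = 10 (tail of 2 descent steps not counted)

10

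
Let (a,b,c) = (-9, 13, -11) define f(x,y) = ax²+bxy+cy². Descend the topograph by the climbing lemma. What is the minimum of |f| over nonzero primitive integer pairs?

translate: b→5 (≡-13 mod 18), so (9,-13,11)→(9,5,7)
flip: (9,5,7)→(7,-5,9)
reduced (well bottom): (7,-5,9) with a≤c, −a<b≤a
well minimum |f| = |-7| = 7 (negative-definite)

7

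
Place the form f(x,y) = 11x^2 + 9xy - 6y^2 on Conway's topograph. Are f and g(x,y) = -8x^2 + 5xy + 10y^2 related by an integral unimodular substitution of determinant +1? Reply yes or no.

D₁ = 345, D₂ = 345
river cycle of f (length 10): (-6, 15, 5), (5, 15, -6), (-6, 9, 11), (11, 13, -4), (-4, 11, 14), (14, 17, -1), (-1, 17, 14), (14, 11, -4), (-4, 13, 11), (11, 9, -6)
river cycle of g (length 10): (10, 15, -3), (-3, 15, 10), (10, 5, -8), (-8, 11, 7), (7, 17, -2), (-2, 15, 15), (15, 15, -2), (-2, 17, 7), (7, 11, -8), (-8, 5, 10)
cycles differ ⇒ inequivalent

no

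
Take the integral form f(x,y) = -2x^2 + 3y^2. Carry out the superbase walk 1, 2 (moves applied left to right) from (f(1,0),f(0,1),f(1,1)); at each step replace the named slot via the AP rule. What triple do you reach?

start (-2,3,1) = (f(1,0),f(0,1),f(1,1))
replace slot 1: 2·(3+1) − (-2) = 10 → (10,3,1)
replace slot 2: 2·(10+1) − 3 = 19 → (10,19,1)

10,19,1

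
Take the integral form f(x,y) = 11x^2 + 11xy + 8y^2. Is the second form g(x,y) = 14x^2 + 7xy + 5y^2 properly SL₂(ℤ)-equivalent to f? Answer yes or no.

D₁ = -231, D₂ = -231
f: flip: (11,11,8)→(8,-11,11)
f: translate: b→5 (≡-11 mod 16), so (8,-11,11)→(8,5,8)
f: reduced (well bottom): (8,5,8) with a≤c, −a<b≤a
g: flip: (14,7,5)→(5,-7,14)
g: translate: b→3 (≡-7 mod 10), so (5,-7,14)→(5,3,12)
g: reduced (well bottom): (5,3,12) with a≤c, −a<b≤a
reduced forms (8, 5, 8) vs (5, 3, 12) ⇒ inequivalent

no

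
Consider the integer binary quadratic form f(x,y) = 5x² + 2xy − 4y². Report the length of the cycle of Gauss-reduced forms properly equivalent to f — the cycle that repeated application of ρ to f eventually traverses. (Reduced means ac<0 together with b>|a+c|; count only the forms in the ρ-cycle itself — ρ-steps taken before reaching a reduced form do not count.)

D = 84, ⌊√D⌋ = 9
river: ρ → (-4,6,3)
river: ρ → (3,6,-4)
river: ρ → (-4,2,5)
river: ρ → (5,8,-1)
river: ρ → (-1,8,5)
river: ρ → (5,2,-4)
ρ-cycle length = 6 (tail of 0 descent steps not counted)

6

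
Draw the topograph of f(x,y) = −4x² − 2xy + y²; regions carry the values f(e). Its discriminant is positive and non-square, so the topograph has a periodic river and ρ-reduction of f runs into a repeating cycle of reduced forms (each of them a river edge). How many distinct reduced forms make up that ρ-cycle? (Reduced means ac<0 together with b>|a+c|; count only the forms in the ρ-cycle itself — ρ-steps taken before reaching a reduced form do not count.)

D = 20, ⌊√D⌋ = 4
descent: ρ → (1,4,-1)  [lands on river]
river: ρ → (-1,4,1)
ρ-cycle length = 2 (tail of 1 descent step not counted)

2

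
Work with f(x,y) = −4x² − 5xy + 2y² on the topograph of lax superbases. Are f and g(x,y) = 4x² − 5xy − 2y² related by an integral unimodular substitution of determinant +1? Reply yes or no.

D₁ = 57, D₂ = 57
river cycle of f (length 6): (2, 5, -4), (-4, 3, 3), (3, 3, -4), (-4, 5, 2), (2, 7, -1), (-1, 7, 2)
river cycle of g (length 6): (-2, 5, 4), (4, 3, -3), (-3, 3, 4), (4, 5, -2), (-2, 7, 1), (1, 7, -2)
cycles differ ⇒ inequivalent

no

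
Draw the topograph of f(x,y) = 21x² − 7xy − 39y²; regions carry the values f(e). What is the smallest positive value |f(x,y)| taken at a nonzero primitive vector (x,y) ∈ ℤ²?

descent: ρ → (-39,7,21)
descent: ρ → (21,35,-25)  [lands on river]
river: ρ → (-25,15,31)
river: ρ → (31,47,-9)
river: ρ → (-9,43,41)
river: ρ → (41,39,-11)
river: ρ → (-11,49,21)
closes: descent 2, river 6
min |a| on river = 9

9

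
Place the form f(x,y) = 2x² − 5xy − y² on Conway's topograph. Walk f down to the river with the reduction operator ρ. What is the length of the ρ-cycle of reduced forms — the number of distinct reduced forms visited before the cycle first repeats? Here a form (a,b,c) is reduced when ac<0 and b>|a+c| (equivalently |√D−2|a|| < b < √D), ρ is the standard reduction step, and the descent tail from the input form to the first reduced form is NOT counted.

D = 33, ⌊√D⌋ = 5
descent: ρ → (-1,5,2)  [lands on river]
river: ρ → (2,3,-3)
river: ρ → (-3,3,2)
river: ρ → (2,5,-1)
ρ-cycle length = 4 (tail of 1 descent step not counted)

4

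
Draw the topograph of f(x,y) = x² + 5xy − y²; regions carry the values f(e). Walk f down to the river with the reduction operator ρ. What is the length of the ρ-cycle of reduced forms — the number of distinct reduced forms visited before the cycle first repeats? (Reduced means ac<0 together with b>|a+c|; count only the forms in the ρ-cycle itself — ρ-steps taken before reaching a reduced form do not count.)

D = 29, ⌊√D⌋ = 5
river: ρ → (-1,5,1)
river: ρ → (1,5,-1)
ρ-cycle length = 2 (tail of 0 descent steps not counted)

2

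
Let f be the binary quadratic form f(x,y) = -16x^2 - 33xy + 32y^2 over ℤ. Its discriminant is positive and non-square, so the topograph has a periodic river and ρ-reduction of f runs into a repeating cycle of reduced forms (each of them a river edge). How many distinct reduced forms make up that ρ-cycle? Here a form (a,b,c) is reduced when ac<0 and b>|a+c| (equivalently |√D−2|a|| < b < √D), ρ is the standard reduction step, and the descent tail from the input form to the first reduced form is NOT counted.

D = 3137, ⌊√D⌋ = 56
descent: ρ → (32,33,-16)  [lands on river]
river: ρ → (-16,31,34)
river: ρ → (34,37,-13)
river: ρ → (-13,41,28)
river: ρ → (28,15,-26)
river: ρ → (-26,37,17)
river: ρ → (17,31,-32)
river: ρ → (-32,33,16)
river: ρ → (16,31,-34)
river: ρ → (-34,37,13)
river: ρ → (13,41,-28)
river: ρ → (-28,15,26)
river: ρ → (26,37,-17)
river: ρ → (-17,31,32)
ρ-cycle length = 14 (tail of 1 descent step not counted)

14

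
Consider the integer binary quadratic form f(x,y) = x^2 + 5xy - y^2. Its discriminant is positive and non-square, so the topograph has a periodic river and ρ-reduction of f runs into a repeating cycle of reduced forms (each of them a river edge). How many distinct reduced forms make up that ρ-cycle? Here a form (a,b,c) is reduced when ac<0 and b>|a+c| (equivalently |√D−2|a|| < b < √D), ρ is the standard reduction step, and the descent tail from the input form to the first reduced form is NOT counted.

D = 29, ⌊√D⌋ = 5
river: ρ → (-1,5,1)
river: ρ → (1,5,-1)
ρ-cycle length = 2 (tail of 0 descent steps not counted)

2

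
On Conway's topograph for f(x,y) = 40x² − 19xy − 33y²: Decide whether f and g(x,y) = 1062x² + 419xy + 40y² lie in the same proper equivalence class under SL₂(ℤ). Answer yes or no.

D₁ = 5641, D₂ = 5641
river cycle of f (length 230): (-33, 19, 40), (40, 61, -12), (-12, 59, 45), (45, 31, -26), (-26, 73, 3), (3, 71, -50), (-50, 29, 24), (24, 67, -12), (-12, 53, 59), (59, 65, -6), … (220 more)
river cycle of g (length 230): (40, 61, -12), (-12, 59, 45), (45, 31, -26), (-26, 73, 3), (3, 71, -50), (-50, 29, 24), (24, 67, -12), (-12, 53, 59), (59, 65, -6), (-6, 67, 48), … (220 more)
cycles coincide ⇒ equivalent

yes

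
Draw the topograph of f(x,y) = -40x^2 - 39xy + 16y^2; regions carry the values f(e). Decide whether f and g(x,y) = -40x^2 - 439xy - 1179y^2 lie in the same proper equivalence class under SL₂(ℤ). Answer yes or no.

D₁ = 4081, D₂ = 4081
river cycle of f (length 28): (16, 39, -40), (-40, 41, 15), (15, 49, -28), (-28, 63, 1), (1, 63, -28), (-28, 49, 15), (15, 41, -40), (-40, 39, 16), (16, 57, -13), (-13, 47, 36), … (18 more)
river cycle of g (length 28): (-40, 41, 15), (15, 49, -28), (-28, 63, 1), (1, 63, -28), (-28, 49, 15), (15, 41, -40), (-40, 39, 16), (16, 57, -13), (-13, 47, 36), (36, 25, -24), … (18 more)
cycles coincide ⇒ equivalent

yes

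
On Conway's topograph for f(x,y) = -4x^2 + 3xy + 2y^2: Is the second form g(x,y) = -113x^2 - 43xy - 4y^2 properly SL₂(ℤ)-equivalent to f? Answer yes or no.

D₁ = 41, D₂ = 41
river cycle of f (length 10): (2, 5, -2), (-2, 3, 4), (4, 5, -1), (-1, 5, 4), (4, 3, -2), (-2, 5, 2), (2, 3, -4), (-4, 5, 1), (1, 5, -4), (-4, 3, 2)
river cycle of g (length 10): (-4, 3, 2), (2, 5, -2), (-2, 3, 4), (4, 5, -1), (-1, 5, 4), (4, 3, -2), (-2, 5, 2), (2, 3, -4), (-4, 5, 1), (1, 5, -4)
cycles coincide ⇒ equivalent

yes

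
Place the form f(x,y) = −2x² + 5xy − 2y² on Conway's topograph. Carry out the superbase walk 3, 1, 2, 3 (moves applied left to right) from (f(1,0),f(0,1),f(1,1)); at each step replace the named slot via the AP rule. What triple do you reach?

start (-2,-2,1) = (f(1,0),f(0,1),f(1,1))
replace slot 3: 2·((-2)+(-2)) − 1 = -9 → (-2,-2,-9)
replace slot 1: 2·((-2)+(-9)) − (-2) = -20 → (-20,-2,-9)
replace slot 2: 2·((-20)+(-9)) − (-2) = -56 → (-20,-56,-9)
replace slot 3: 2·((-20)+(-56)) − (-9) = -143 → (-20,-56,-143)

-20,-56,-143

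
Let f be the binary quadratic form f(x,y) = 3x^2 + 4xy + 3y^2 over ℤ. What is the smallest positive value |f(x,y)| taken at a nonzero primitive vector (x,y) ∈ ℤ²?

translate: b→-2 (≡4 mod 6), so (3,4,3)→(3,-2,2)
flip: (3,-2,2)→(2,2,3)
reduced (well bottom): (2,2,3) with a≤c, −a<b≤a
well minimum = a = 2

2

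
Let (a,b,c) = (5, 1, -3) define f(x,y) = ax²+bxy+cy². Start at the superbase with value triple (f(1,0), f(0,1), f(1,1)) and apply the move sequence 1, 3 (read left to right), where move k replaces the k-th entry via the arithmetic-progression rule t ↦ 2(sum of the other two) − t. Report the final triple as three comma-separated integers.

start (5,-3,3) = (f(1,0),f(0,1),f(1,1))
replace slot 1: 2·((-3)+3) − 5 = -5 → (-5,-3,3)
replace slot 3: 2·((-5)+(-3)) − 3 = -19 → (-5,-3,-19)

-5,-3,-19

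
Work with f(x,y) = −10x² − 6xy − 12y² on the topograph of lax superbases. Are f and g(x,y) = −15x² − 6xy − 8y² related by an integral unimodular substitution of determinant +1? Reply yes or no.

D₁ = -444, D₂ = -444
f is negative-definite; reduce −f:
−f: reduced (well bottom): (10,6,12) with a≤c, −a<b≤a
flip sign back: reduced form of f is (-10,-6,-12)
g is negative-definite; reduce −g:
−g: flip: (15,6,8)→(8,-6,15)
−g: reduced (well bottom): (8,-6,15) with a≤c, −a<b≤a
flip sign back: reduced form of g is (-8,6,-15)
reduced forms (-10, -6, -12) vs (-8, 6, -15) ⇒ inequivalent

no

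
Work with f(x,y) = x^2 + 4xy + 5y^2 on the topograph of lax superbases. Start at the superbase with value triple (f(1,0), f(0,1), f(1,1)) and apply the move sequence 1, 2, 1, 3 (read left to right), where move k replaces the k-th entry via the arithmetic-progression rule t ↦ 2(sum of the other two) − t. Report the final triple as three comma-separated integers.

start (1,5,10) = (f(1,0),f(0,1),f(1,1))
replace slot 1: 2·(5+10) − 1 = 29 → (29,5,10)
replace slot 2: 2·(29+10) − 5 = 73 → (29,73,10)
replace slot 1: 2·(73+10) − 29 = 137 → (137,73,10)
replace slot 3: 2·(137+73) − 10 = 410 → (137,73,410)

137,73,410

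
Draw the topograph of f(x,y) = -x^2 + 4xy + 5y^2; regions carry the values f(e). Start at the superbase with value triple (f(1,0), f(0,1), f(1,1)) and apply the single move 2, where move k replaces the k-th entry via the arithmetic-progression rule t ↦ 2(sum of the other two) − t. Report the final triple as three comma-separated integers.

start (-1,5,8) = (f(1,0),f(0,1),f(1,1))
replace slot 2: 2·((-1)+8) − 5 = 9 → (-1,9,8)

-1,9,8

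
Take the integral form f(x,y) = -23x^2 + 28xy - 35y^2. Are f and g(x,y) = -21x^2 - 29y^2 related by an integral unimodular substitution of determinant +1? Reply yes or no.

D₁ = -2436, D₂ = -2436
f is negative-definite; reduce −f:
−f: translate: b→18 (≡-28 mod 46), so (23,-28,35)→(23,18,30)
−f: reduced (well bottom): (23,18,30) with a≤c, −a<b≤a
flip sign back: reduced form of f is (-23,-18,-30)
g is negative-definite; reduce −g:
−g: reduced (well bottom): (21,0,29) with a≤c, −a<b≤a
flip sign back: reduced form of g is (-21,0,-29)
reduced forms (-23, -18, -30) vs (-21, 0, -29) ⇒ inequivalent

no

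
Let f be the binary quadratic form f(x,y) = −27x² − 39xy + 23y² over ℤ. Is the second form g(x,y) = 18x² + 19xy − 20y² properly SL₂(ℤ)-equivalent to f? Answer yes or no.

D₁ = 4005, D₂ = 1801
discriminants differ ⇒ not SL₂(ℤ)-equivalent

no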